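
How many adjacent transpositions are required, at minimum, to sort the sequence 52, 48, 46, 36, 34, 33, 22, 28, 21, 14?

44

Each adjacent swap fixes exactly one inversion, so the minimum swap count equals the number of inversions.
Count inversions — for each element, later elements that are smaller:
52: 48, 46, 36, 34, 33, 22, 28, 21, 14 → 9
48: 46, 36, 34, 33, 22, 28, 21, 14 → 8
46: 36, 34, 33, 22, 28, 21, 14 → 7
36: 34, 33, 22, 28, 21, 14 → 6
34: 33, 22, 28, 21, 14 → 5
33: 22, 28, 21, 14 → 4
22: 21, 14 → 2
28: 21, 14 → 2
21: 14 → 1
14: none → 0
Total inversions: 9 + 8 + 7 + 6 + 5 + 4 + 2 + 2 + 1 + 0 = 44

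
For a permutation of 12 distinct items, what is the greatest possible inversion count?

66

A reversed (strictly descending) arrangement makes every pair an inversion, giving C(12, 2) inversions.
C(12, 2) = 12·11/2 = 66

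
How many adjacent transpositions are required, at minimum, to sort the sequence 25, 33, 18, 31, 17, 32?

Each adjacent swap fixes exactly one inversion, so the minimum swap count equals the number of inversions.
Count inversions — for each element, later elements that are smaller:
25: 18, 17 → 2
33: 18, 31, 17, 32 → 4
18: 17 → 1
31: 17 → 1
17: none → 0
32: none → 0
Total inversions: 2 + 4 + 1 + 1 + 0 + 0 = 8

Swaps: 8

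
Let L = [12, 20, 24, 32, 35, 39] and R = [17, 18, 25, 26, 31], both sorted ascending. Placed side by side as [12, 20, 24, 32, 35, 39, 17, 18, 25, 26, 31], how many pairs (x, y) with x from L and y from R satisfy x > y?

For each element r of the right run, count left-run elements greater than r:
r = 17: 20, 24, 32, 35, 39 → 5
r = 18: 20, 24, 32, 35, 39 → 5
r = 25: 32, 35, 39 → 3
r = 26: 32, 35, 39 → 3
r = 31: 32, 35, 39 → 3
Cross-inversions: 5 + 5 + 3 + 3 + 3 = 19

19 cross-inversions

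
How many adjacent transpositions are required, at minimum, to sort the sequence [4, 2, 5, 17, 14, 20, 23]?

2

The minimum number of adjacent swaps to sort an array equals its inversion count, since every such swap removes exactly one inversion.
Count inversions — for each element, later elements that are smaller:
4: 2 → 1
2: none → 0
5: none → 0
17: 14 → 1
14: none → 0
20: none → 0
23: none → 0
Total inversions: 1 + 0 + 0 + 1 + 0 + 0 + 0 = 2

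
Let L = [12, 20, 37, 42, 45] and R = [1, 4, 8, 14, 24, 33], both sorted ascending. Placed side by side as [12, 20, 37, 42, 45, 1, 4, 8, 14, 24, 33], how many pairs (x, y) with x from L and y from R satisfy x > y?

25 split inversions

For each element r of the right run, count left-run elements greater than r:
r = 1: 12, 20, 37, 42, 45 → 5
r = 4: 12, 20, 37, 42, 45 → 5
r = 8: 12, 20, 37, 42, 45 → 5
r = 14: 20, 37, 42, 45 → 4
r = 24: 37, 42, 45 → 3
r = 33: 37, 42, 45 → 3
Cross-inversions: 5 + 5 + 5 + 4 + 3 + 3 = 25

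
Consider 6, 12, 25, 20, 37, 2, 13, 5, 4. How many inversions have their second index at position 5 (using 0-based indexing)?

The element at index 5 is 2.
Elements before it: 6, 12, 25, 20, 37
Those larger than 2: 6, 12, 25, 20, 37

5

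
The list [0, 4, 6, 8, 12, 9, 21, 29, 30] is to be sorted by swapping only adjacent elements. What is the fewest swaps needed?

The minimum number of adjacent swaps to sort an array equals its inversion count, since every such swap removes exactly one inversion.
Count inversions — for each element, later elements that are smaller:
0: none → 0
4: none → 0
6: none → 0
8: none → 0
12: 9 → 1
9: none → 0
21: none → 0
29: none → 0
30: none → 0
Total inversions: 0 + 0 + 0 + 0 + 1 + 0 + 0 + 0 + 0 = 1

There is 1 swap.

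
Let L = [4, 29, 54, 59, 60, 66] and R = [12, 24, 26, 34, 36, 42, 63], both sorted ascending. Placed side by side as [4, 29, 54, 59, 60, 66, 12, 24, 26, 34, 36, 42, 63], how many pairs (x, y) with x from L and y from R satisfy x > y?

Take each right-half value and tally the left-half values above it:
r = 12: 29, 54, 59, 60, 66 → 5
r = 24: 29, 54, 59, 60, 66 → 5
r = 26: 29, 54, 59, 60, 66 → 5
r = 34: 54, 59, 60, 66 → 4
r = 36: 54, 59, 60, 66 → 4
r = 42: 54, 59, 60, 66 → 4
r = 63: 66 → 1
Cross-inversions: 5 + 5 + 5 + 4 + 4 + 4 + 1 = 28

28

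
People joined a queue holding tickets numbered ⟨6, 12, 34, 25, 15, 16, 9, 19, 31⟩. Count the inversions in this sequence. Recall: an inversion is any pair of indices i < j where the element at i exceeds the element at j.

Element-by-element contributions:
6: 0
12: 1
34: 6
25: 4
15: 1
16: 1
9: 0
19: 0
31: 0
Sum: 0 + 1 + 6 + 4 + 1 + 1 + 0 + 0 + 0 = 13

13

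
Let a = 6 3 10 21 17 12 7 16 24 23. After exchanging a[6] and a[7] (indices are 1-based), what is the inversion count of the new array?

10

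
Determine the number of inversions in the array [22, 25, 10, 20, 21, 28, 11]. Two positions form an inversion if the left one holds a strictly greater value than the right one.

For each element, count later entries that are smaller:
22 → 10, 20, 21, 11 → 4
25 → 10, 20, 21, 11 → 4
10 → none → 0
20 → 11 → 1
21 → 11 → 1
28 → 11 → 1
11 → none → 0
Sum: 4 + 4 + 0 + 1 + 1 + 1 + 0 = 11

11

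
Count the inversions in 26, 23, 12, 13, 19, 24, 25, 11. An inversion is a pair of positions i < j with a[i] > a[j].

Count, for each position, how many later elements it exceeds:
26 → 23, 12, 13, 19, 24, 25, 11 → 7
23 → 12, 13, 19, 11 → 4
12 → 11 → 1
13 → 11 → 1
19 → 11 → 1
24 → 11 → 1
25 → 11 → 1
11 → none → 0
Sum: 7 + 4 + 1 + 1 + 1 + 1 + 1 + 0 = 16

16 inversions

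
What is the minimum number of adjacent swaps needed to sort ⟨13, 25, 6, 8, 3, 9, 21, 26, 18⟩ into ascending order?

The minimum number of adjacent swaps to sort an array equals its inversion count, since every such swap removes exactly one inversion.
Count inversions — for each element, later elements that are smaller:
13: 6, 8, 3, 9 → 4
25: 6, 8, 3, 9, 21, 18 → 6
6: 3 → 1
8: 3 → 1
3: none → 0
9: none → 0
21: 18 → 1
26: 18 → 1
18: none → 0
Total inversions: 4 + 6 + 1 + 1 + 0 + 0 + 1 + 1 + 0 = 14

Swaps: 14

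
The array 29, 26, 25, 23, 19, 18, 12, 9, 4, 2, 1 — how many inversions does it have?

55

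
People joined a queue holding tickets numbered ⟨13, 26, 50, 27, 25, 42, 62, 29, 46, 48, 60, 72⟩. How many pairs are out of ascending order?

Count, for each position, how many later elements it exceeds:
13 → none → 0
26 → 25 → 1
50 → 27, 25, 42, 29, 46, 48 → 6
27 → 25 → 1
25 → none → 0
42 → 29 → 1
62 → 29, 46, 48, 60 → 4
29 → none → 0
46 → none → 0
48 → none → 0
60 → none → 0
72 → none → 0
Sum: 0 + 1 + 6 + 1 + 0 + 1 + 4 + 0 + 0 + 0 + 0 + 0 = 13

13 inversions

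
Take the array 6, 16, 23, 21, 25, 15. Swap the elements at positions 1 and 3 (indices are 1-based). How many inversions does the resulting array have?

8

Positions 1 and 3 hold 6 and 23; after swapping, the array is [23, 16, 6, 21, 25, 15].
Sweep left to right; for each value list the smaller values that follow it:
23 → 16, 6, 21, 15 → 4
16 → 6, 15 → 2
6 → none → 0
21 → 15 → 1
25 → 15 → 1
15 → none → 0
Sum: 4 + 2 + 0 + 1 + 1 + 0 = 8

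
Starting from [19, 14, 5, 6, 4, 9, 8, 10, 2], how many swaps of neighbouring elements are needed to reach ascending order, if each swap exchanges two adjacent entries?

Each adjacent swap fixes exactly one inversion, so the minimum swap count equals the number of inversions.
Count inversions — for each element, later elements that are smaller:
19: 14, 5, 6, 4, 9, 8, 10, 2 → 8
14: 5, 6, 4, 9, 8, 10, 2 → 7
5: 4, 2 → 2
6: 4, 2 → 2
4: 2 → 1
9: 8, 2 → 2
8: 2 → 1
10: 2 → 1
2: none → 0
Total inversions: 8 + 7 + 2 + 2 + 1 + 2 + 1 + 1 + 0 = 24

24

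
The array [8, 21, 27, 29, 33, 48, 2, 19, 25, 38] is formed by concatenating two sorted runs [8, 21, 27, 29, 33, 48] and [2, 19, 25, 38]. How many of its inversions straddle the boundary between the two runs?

16 cross-inversions

For each element r of the right run, count left-run elements greater than r:
r = 2: 8, 21, 27, 29, 33, 48 → 6
r = 19: 21, 27, 29, 33, 48 → 5
r = 25: 27, 29, 33, 48 → 4
r = 38: 48 → 1
Cross-inversions: 6 + 5 + 4 + 1 = 16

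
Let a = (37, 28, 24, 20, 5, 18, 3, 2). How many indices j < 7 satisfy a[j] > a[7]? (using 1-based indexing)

6 such elements

The element at index 7 is 3.
Elements before it: 37, 28, 24, 20, 5, 18
Those larger than 3: 37, 28, 24, 20, 5, 18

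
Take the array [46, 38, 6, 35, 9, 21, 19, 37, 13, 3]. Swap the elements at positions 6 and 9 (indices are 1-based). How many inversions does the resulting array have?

Positions 6 and 9 hold 21 and 13; after swapping, the array is [46, 38, 6, 35, 9, 13, 19, 37, 21, 3].
Count, for each position, how many later elements it exceeds:
46 → 38, 6, 35, 9, 13, 19, 37, 21, 3 → 9
38 → 6, 35, 9, 13, 19, 37, 21, 3 → 8
6 → 3 → 1
35 → 9, 13, 19, 21, 3 → 5
9 → 3 → 1
13 → 3 → 1
19 → 3 → 1
37 → 21, 3 → 2
21 → 3 → 1
3 → none → 0
Sum: 9 + 8 + 1 + 5 + 1 + 1 + 1 + 2 + 1 + 0 = 29

29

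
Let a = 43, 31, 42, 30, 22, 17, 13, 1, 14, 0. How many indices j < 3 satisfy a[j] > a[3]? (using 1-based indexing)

1

The element at index 3 is 42.
Elements before it: 43, 31
Those larger than 42: 43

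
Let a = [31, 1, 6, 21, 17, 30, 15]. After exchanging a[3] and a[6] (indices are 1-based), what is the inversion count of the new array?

Positions 3 and 6 hold 6 and 30; after swapping, the array is [31, 1, 30, 21, 17, 6, 15].
For each element, count later entries that are smaller:
31 → 1, 30, 21, 17, 6, 15 → 6
1 → none → 0
30 → 21, 17, 6, 15 → 4
21 → 17, 6, 15 → 3
17 → 6, 15 → 2
6 → none → 0
15 → none → 0
Sum: 6 + 0 + 4 + 3 + 2 + 0 + 0 = 15

15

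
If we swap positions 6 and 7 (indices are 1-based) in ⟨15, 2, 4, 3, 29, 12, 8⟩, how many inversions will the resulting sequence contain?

8 inversions

Positions 6 and 7 hold 12 and 8; after swapping, the array is [15, 2, 4, 3, 29, 8, 12].
Sweep left to right; for each value list the smaller values that follow it:
15 → 2, 4, 3, 8, 12 → 5
2 → none → 0
4 → 3 → 1
3 → none → 0
29 → 8, 12 → 2
8 → none → 0
12 → none → 0
Sum: 5 + 0 + 1 + 0 + 2 + 0 + 0 = 8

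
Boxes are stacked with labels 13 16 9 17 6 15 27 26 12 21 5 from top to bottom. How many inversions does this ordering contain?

27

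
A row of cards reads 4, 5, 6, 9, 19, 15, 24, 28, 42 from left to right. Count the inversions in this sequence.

1 inversion

Element-by-element contributions:
4 → none → 0
5 → none → 0
6 → none → 0
9 → none → 0
19 → 15 → 1
15 → none → 0
24 → none → 0
28 → none → 0
42 → none → 0
Sum: 0 + 0 + 0 + 0 + 1 + 0 + 0 + 0 + 0 = 1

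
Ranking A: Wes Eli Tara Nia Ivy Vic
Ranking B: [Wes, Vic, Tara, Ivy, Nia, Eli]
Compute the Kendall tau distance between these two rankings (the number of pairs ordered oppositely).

8

Assign each item its position (1..6) in the first ordering, then rewrite the second ordering as that position sequence:
positions: Wes→1, Eli→2, Tara→3, Nia→4, Ivy→5, Vic→6
second ordering as positions: [1, 6, 3, 5, 4, 2]
Discordant pairs = inversions in this position sequence.
1: 0
6: 3, 5, 4, 2 → 4
3: 2 → 1
5: 4, 2 → 2
4: 2 → 1
2: 0
Total: 0 + 4 + 1 + 2 + 1 + 0 = 8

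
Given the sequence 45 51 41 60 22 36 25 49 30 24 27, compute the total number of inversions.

38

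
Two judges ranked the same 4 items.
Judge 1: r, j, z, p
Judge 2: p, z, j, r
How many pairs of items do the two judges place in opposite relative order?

6 discordant pairs

Assign each item its position (1..4) in the first ordering, then rewrite the second ordering as that position sequence:
positions: r→1, j→2, z→3, p→4
second ordering as positions: [4, 3, 2, 1]
Discordant pairs = inversions in this position sequence.
4: 3, 2, 1 → 3
3: 2, 1 → 2
2: 1 → 1
1: 0
Total: 3 + 2 + 1 + 0 = 6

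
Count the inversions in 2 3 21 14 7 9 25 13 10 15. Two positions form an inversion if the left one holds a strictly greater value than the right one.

14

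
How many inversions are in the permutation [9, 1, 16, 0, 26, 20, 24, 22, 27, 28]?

Sweep left to right; for each value list the smaller values that follow it:
9 → 1, 0 → 2
1 → 0 → 1
16 → 0 → 1
0 → none → 0
26 → 20, 24, 22 → 3
20 → none → 0
24 → 22 → 1
22 → none → 0
27 → none → 0
28 → none → 0
Sum: 2 + 1 + 1 + 0 + 3 + 0 + 1 + 0 + 0 + 0 = 8

8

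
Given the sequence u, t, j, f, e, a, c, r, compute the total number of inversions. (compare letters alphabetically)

22 inversions

Sweep left to right; for each value list the smaller values that follow it:
u → t, j, f, e, a, c, r → 7
t → j, f, e, a, c, r → 6
j → f, e, a, c → 4
f → e, a, c → 3
e → a, c → 2
a → none → 0
c → none → 0
r → none → 0
Sum: 7 + 6 + 4 + 3 + 2 + 0 + 0 + 0 = 22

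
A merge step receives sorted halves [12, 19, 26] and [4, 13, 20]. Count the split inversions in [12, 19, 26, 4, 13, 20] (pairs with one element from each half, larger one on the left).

6

Take each right-half value and tally the left-half values above it:
r = 4: 12, 19, 26 → 3
r = 13: 19, 26 → 2
r = 20: 26 → 1
Cross-inversions: 3 + 2 + 1 = 6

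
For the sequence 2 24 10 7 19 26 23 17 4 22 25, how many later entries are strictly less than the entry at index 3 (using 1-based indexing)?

2

The element at index 3 is 10.
Elements after it: 7, 19, 26, 23, 17, 4, 22, 25
Those smaller than 10: 7, 4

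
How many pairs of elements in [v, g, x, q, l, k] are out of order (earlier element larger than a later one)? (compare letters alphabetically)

Count, for each position, how many later elements it exceeds:
v → g, q, l, k → 4
g → none → 0
x → q, l, k → 3
q → l, k → 2
l → k → 1
k → none → 0
Sum: 4 + 0 + 3 + 2 + 1 + 0 = 10

10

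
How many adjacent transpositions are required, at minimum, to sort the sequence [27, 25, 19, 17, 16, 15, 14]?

21 swaps

Each adjacent swap fixes exactly one inversion, so the minimum swap count equals the number of inversions.
Count inversions — for each element, later elements that are smaller:
27: 25, 19, 17, 16, 15, 14 → 6
25: 19, 17, 16, 15, 14 → 5
19: 17, 16, 15, 14 → 4
17: 16, 15, 14 → 3
16: 15, 14 → 2
15: 14 → 1
14: none → 0
Total inversions: 6 + 5 + 4 + 3 + 2 + 1 + 0 = 21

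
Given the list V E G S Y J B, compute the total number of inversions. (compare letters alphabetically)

For each element, count later entries that are smaller:
V: 5
E: 1
G: 1
S: 2
Y: 2
J: 1
B: 0
Sum: 5 + 1 + 1 + 2 + 2 + 1 + 0 = 12

12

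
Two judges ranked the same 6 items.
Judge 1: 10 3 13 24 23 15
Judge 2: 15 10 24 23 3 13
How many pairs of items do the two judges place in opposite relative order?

9 discordant pairs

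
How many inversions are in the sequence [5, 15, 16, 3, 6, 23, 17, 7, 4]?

Sweep left to right; for each value list the smaller values that follow it:
5: 2
15: 4
16: 4
3: 0
6: 1
23: 3
17: 2
7: 1
4: 0
Sum: 2 + 4 + 4 + 0 + 1 + 3 + 2 + 1 + 0 = 17

17 inversions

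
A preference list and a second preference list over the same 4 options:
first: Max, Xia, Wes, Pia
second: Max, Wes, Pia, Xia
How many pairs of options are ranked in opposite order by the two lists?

2 pairs

Assign each item its position (1..4) in the first ordering, then rewrite the second ordering as that position sequence:
positions: Max→1, Xia→2, Wes→3, Pia→4
second ordering as positions: [1, 3, 4, 2]
Discordant pairs = inversions in this position sequence.
1: 0
3: 2 → 1
4: 2 → 1
2: 0
Total: 0 + 1 + 1 + 0 = 2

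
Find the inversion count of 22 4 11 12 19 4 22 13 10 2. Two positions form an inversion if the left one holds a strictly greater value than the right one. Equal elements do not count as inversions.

26 out-of-order pairs

Count, for each position, how many later elements it exceeds:
22 → 4, 11, 12, 19, 4, 13, 10, 2 → 8
4 → 2 → 1
11 → 4, 10, 2 → 3
12 → 4, 10, 2 → 3
19 → 4, 13, 10, 2 → 4
4 → 2 → 1
22 → 13, 10, 2 → 3
13 → 10, 2 → 2
10 → 2 → 1
2 → none → 0
Sum: 8 + 1 + 3 + 3 + 4 + 1 + 3 + 2 + 1 + 0 = 26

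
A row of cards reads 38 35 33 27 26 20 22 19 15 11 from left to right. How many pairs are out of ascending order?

Element-by-element contributions:
38 → 35, 33, 27, 26, 20, 22, 19, 15, 11 → 9
35 → 33, 27, 26, 20, 22, 19, 15, 11 → 8
33 → 27, 26, 20, 22, 19, 15, 11 → 7
27 → 26, 20, 22, 19, 15, 11 → 6
26 → 20, 22, 19, 15, 11 → 5
20 → 19, 15, 11 → 3
22 → 19, 15, 11 → 3
19 → 15, 11 → 2
15 → 11 → 1
11 → none → 0
Sum: 9 + 8 + 7 + 6 + 5 + 3 + 3 + 2 + 1 + 0 = 44

Inversions: 44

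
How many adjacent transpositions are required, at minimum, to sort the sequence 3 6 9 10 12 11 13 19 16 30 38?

2 swaps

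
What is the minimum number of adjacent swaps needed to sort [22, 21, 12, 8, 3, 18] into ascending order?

12

The minimum number of adjacent swaps to sort an array equals its inversion count, since every such swap removes exactly one inversion.
Count inversions — for each element, later elements that are smaller:
22: 21, 12, 8, 3, 18 → 5
21: 12, 8, 3, 18 → 4
12: 8, 3 → 2
8: 3 → 1
3: none → 0
18: none → 0
Total inversions: 5 + 4 + 2 + 1 + 0 + 0 = 12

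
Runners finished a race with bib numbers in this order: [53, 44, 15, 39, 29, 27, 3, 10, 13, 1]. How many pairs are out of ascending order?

39

Count, for each position, how many later elements it exceeds:
53: 9
44: 8
15: 4
39: 6
29: 5
27: 4
3: 1
10: 1
13: 1
1: 0
Sum: 9 + 8 + 4 + 6 + 5 + 4 + 1 + 1 + 1 + 0 = 39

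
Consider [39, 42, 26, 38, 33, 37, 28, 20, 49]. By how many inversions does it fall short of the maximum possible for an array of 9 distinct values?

14

Maximum inversions for 9 distinct elements is C(9, 2) = 9·8/2 = 36.
Current inversions — for each element, count later smaller elements:
39: 6
42: 6
26: 1
38: 4
33: 2
37: 2
28: 1
20: 0
49: 0
Current total: 6 + 6 + 1 + 4 + 2 + 2 + 1 + 0 + 0 = 22
Shortfall: 36 − 22 = 14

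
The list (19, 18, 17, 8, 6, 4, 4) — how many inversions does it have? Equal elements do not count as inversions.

20

For each element, count later entries that are smaller:
19: 6
18: 5
17: 4
8: 3
6: 2
4: 0
4: 0
Sum: 6 + 5 + 4 + 3 + 2 + 0 + 0 = 20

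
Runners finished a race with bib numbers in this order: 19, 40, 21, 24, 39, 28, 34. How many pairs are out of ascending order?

7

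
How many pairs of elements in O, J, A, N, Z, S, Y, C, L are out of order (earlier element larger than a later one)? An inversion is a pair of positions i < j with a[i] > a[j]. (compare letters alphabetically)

17 inversions

Element-by-element contributions:
O: 5
J: 2
A: 0
N: 2
Z: 4
S: 2
Y: 2
C: 0
L: 0
Sum: 5 + 2 + 0 + 2 + 4 + 2 + 2 + 0 + 0 = 17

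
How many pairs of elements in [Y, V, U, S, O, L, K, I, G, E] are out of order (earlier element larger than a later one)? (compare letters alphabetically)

45 out-of-order pairs

Element-by-element contributions:
Y: 9
V: 8
U: 7
S: 6
O: 5
L: 4
K: 3
I: 2
G: 1
E: 0
Sum: 9 + 8 + 7 + 6 + 5 + 4 + 3 + 2 + 1 + 0 = 45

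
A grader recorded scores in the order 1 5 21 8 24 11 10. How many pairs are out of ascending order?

6 out-of-order pairs

Listing every pair i<j with a[i]>a[j] (using 0-based positions):
(2,3): 21 > 8
(2,5): 21 > 11
(2,6): 21 > 10
(4,5): 24 > 11
(4,6): 24 > 10
(5,6): 11 > 10
That's 6 pairs.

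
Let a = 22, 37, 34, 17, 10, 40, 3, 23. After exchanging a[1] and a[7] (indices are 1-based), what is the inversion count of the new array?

Positions 1 and 7 hold 22 and 3; after swapping, the array is [3, 37, 34, 17, 10, 40, 22, 23].
Element-by-element contributions:
3 → none → 0
37 → 34, 17, 10, 22, 23 → 5
34 → 17, 10, 22, 23 → 4
17 → 10 → 1
10 → none → 0
40 → 22, 23 → 2
22 → none → 0
23 → none → 0
Sum: 0 + 5 + 4 + 1 + 0 + 2 + 0 + 0 = 12

Inversions: 12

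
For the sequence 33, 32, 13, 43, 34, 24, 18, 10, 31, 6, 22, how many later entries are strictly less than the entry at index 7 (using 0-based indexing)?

1

The element at index 7 is 10.
Elements after it: 31, 6, 22
Those smaller than 10: 6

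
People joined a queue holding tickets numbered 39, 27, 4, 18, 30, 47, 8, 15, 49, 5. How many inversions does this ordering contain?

There are 24 inversions.

Count, for each position, how many later elements it exceeds:
39: 7
27: 5
4: 0
18: 3
30: 3
47: 3
8: 1
15: 1
49: 1
5: 0
Sum: 7 + 5 + 0 + 3 + 3 + 3 + 1 + 1 + 1 + 0 = 24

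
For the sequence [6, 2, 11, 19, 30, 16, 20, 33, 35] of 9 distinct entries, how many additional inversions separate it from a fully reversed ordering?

32

Maximum inversions for 9 distinct elements is C(9, 2) = 9·8/2 = 36.
Current inversions — for each element, count later smaller elements:
6: 1
2: 0
11: 0
19: 1
30: 2
16: 0
20: 0
33: 0
35: 0
Current total: 1 + 0 + 0 + 1 + 2 + 0 + 0 + 0 + 0 = 4
Shortfall: 36 − 4 = 32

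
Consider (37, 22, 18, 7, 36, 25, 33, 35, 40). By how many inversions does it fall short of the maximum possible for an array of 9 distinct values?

23

Maximum inversions for 9 distinct elements is C(9, 2) = 9·8/2 = 36.
Current inversions — for each element, count later smaller elements:
37: 7
22: 2
18: 1
7: 0
36: 3
25: 0
33: 0
35: 0
40: 0
Current total: 7 + 2 + 1 + 0 + 3 + 0 + 0 + 0 + 0 = 13
Shortfall: 36 − 13 = 23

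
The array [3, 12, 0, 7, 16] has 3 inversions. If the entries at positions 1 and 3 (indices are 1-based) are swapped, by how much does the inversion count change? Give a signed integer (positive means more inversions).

Positions 1 and 3 hold 3 and 0; after swapping, the array is [0, 12, 3, 7, 16].
For each element, count later entries that are smaller:
0: 0
12: 2
3: 0
7: 0
16: 0
Sum: 0 + 2 + 0 + 0 + 0 = 2
Change: 2 − 3 = -1

-1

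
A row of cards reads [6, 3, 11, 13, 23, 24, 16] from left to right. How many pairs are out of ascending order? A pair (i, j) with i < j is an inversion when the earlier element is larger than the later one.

Listing every pair i<j with a[i]>a[j] (using 0-based positions):
(0,1): 6 > 3
(4,6): 23 > 16
(5,6): 24 > 16
That's 3 pairs.

3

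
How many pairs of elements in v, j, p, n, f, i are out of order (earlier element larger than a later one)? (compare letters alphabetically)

12 inversions

Out-of-order index pairs (0-indexed):
(0,1): v > j
(0,2): v > p
(0,3): v > n
(0,4): v > f
(0,5): v > i
(1,4): j > f
(1,5): j > i
(2,3): p > n
(2,4): p > f
(2,5): p > i
(3,4): n > f
(3,5): n > i
That's 12 pairs.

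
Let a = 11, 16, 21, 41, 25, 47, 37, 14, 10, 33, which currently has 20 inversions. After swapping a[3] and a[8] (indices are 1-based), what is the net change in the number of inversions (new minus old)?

Positions 3 and 8 hold 21 and 14; after swapping, the array is [11, 16, 14, 41, 25, 47, 37, 21, 10, 33].
For each element, count later entries that are smaller:
11: 1
16: 2
14: 1
41: 5
25: 2
47: 4
37: 3
21: 1
10: 0
33: 0
Sum: 1 + 2 + 1 + 5 + 2 + 4 + 3 + 1 + 0 + 0 = 19
Change: 19 − 20 = -1

-1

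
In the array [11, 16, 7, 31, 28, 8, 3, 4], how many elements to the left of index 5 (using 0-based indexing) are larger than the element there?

4 such elements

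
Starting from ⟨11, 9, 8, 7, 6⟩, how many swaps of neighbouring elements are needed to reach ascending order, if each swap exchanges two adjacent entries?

10 swaps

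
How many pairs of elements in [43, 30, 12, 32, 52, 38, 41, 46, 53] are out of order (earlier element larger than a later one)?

Element-by-element contributions:
43 → 30, 12, 32, 38, 41 → 5
30 → 12 → 1
12 → none → 0
32 → none → 0
52 → 38, 41, 46 → 3
38 → none → 0
41 → none → 0
46 → none → 0
53 → none → 0
Sum: 5 + 1 + 0 + 0 + 3 + 0 + 0 + 0 + 0 = 9

9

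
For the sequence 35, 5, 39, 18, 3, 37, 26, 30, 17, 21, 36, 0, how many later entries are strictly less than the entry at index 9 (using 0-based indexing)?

1 such element

The element at index 9 is 21.
Elements after it: 36, 0
Those smaller than 21: 0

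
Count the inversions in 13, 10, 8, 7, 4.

For each element, count later entries that are smaller:
13: 4
10: 3
8: 2
7: 1
4: 0
Sum: 4 + 3 + 2 + 1 + 0 = 10

10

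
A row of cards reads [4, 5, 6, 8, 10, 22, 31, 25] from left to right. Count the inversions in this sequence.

1

Element-by-element contributions:
4 → none → 0
5 → none → 0
6 → none → 0
8 → none → 0
10 → none → 0
22 → none → 0
31 → 25 → 1
25 → none → 0
Sum: 0 + 0 + 0 + 0 + 0 + 0 + 1 + 0 = 1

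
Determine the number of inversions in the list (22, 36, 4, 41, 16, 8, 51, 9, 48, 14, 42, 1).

Element-by-element contributions:
22 → 4, 16, 8, 9, 14, 1 → 6
36 → 4, 16, 8, 9, 14, 1 → 6
4 → 1 → 1
41 → 16, 8, 9, 14, 1 → 5
16 → 8, 9, 14, 1 → 4
8 → 1 → 1
51 → 9, 48, 14, 42, 1 → 5
9 → 1 → 1
48 → 14, 42, 1 → 3
14 → 1 → 1
42 → 1 → 1
1 → none → 0
Sum: 6 + 6 + 1 + 5 + 4 + 1 + 5 + 1 + 3 + 1 + 1 + 0 = 34

Inversions: 34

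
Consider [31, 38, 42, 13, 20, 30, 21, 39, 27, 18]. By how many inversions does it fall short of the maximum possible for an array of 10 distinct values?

18 inversions short

Maximum inversions for 10 distinct elements is C(10, 2) = 10·9/2 = 45.
Current inversions — for each element, count later smaller elements:
31: 6
38: 6
42: 7
13: 0
20: 1
30: 3
21: 1
39: 2
27: 1
18: 0
Current total: 6 + 6 + 7 + 0 + 1 + 3 + 1 + 2 + 1 + 0 = 27
Shortfall: 45 − 27 = 18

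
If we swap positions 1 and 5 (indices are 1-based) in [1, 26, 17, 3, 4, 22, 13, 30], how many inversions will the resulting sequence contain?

Positions 1 and 5 hold 1 and 4; after swapping, the array is [4, 26, 17, 3, 1, 22, 13, 30].
Count, for each position, how many later elements it exceeds:
4 → 3, 1 → 2
26 → 17, 3, 1, 22, 13 → 5
17 → 3, 1, 13 → 3
3 → 1 → 1
1 → none → 0
22 → 13 → 1
13 → none → 0
30 → none → 0
Sum: 2 + 5 + 3 + 1 + 0 + 1 + 0 + 0 = 12

Inversions: 12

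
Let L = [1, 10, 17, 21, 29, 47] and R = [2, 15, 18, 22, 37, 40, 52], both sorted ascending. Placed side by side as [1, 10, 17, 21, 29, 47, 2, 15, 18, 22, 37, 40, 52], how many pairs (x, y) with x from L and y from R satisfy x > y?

16 cross-inversions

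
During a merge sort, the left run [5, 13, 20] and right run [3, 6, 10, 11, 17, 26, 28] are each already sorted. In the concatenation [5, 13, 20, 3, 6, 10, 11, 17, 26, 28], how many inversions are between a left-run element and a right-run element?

For each element r of the right run, count left-run elements greater than r:
r = 3: 5, 13, 20 → 3
r = 6: 13, 20 → 2
r = 10: 13, 20 → 2
r = 11: 13, 20 → 2
r = 17: 20 → 1
r = 26: none → 0
r = 28: none → 0
Cross-inversions: 3 + 2 + 2 + 2 + 1 + 0 + 0 = 10

10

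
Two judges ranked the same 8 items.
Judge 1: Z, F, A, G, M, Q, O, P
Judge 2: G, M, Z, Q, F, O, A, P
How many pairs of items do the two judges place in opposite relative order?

There are 9 discordant pairs.

Assign each item its position (1..8) in the first ordering, then rewrite the second ordering as that position sequence:
positions: Z→1, F→2, A→3, G→4, M→5, Q→6, O→7, P→8
second ordering as positions: [4, 5, 1, 6, 2, 7, 3, 8]
Discordant pairs = inversions in this position sequence.
4: 1, 2, 3 → 3
5: 1, 2, 3 → 3
1: 0
6: 2, 3 → 2
2: 0
7: 3 → 1
3: 0
8: 0
Total: 3 + 3 + 0 + 2 + 0 + 1 + 0 + 0 = 9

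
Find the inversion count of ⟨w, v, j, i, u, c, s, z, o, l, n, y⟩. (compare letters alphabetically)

Count, for each position, how many later elements it exceeds:
w: 9
v: 8
j: 2
i: 1
u: 5
c: 0
s: 3
z: 4
o: 2
l: 0
n: 0
y: 0
Sum: 9 + 8 + 2 + 1 + 5 + 0 + 3 + 4 + 2 + 0 + 0 + 0 = 34

34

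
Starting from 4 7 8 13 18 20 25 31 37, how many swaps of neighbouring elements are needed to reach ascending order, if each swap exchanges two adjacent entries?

0 adjacent swaps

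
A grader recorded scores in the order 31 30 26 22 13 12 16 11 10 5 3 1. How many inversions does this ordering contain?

For each element, count later entries that are smaller:
31: 11
30: 10
26: 9
22: 8
13: 6
12: 5
16: 5
11: 4
10: 3
5: 2
3: 1
1: 0
Sum: 11 + 10 + 9 + 8 + 6 + 5 + 5 + 4 + 3 + 2 + 1 + 0 = 64

There are 64 inversions.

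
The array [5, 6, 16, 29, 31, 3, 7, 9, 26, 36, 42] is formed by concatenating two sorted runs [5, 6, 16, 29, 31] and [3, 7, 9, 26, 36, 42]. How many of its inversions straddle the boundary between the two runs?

13

For each element r of the right run, count left-run elements greater than r:
r = 3: 5, 6, 16, 29, 31 → 5
r = 7: 16, 29, 31 → 3
r = 9: 16, 29, 31 → 3
r = 26: 29, 31 → 2
r = 36: none → 0
r = 42: none → 0
Cross-inversions: 5 + 3 + 3 + 2 + 0 + 0 = 13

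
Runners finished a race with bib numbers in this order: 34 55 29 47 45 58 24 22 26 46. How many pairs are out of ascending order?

27

Sweep left to right; for each value list the smaller values that follow it:
34: 4
55: 7
29: 3
47: 5
45: 3
58: 4
24: 1
22: 0
26: 0
46: 0
Sum: 4 + 7 + 3 + 5 + 3 + 4 + 1 + 0 + 0 + 0 = 27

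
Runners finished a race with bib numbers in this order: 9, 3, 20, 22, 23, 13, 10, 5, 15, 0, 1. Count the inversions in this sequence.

Count, for each position, how many later elements it exceeds:
9 → 3, 5, 0, 1 → 4
3 → 0, 1 → 2
20 → 13, 10, 5, 15, 0, 1 → 6
22 → 13, 10, 5, 15, 0, 1 → 6
23 → 13, 10, 5, 15, 0, 1 → 6
13 → 10, 5, 0, 1 → 4
10 → 5, 0, 1 → 3
5 → 0, 1 → 2
15 → 0, 1 → 2
0 → none → 0
1 → none → 0
Sum: 4 + 2 + 6 + 6 + 6 + 4 + 3 + 2 + 2 + 0 + 0 = 35

35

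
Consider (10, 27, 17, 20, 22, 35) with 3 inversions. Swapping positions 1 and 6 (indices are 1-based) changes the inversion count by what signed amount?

Positions 1 and 6 hold 10 and 35; after swapping, the array is [35, 27, 17, 20, 22, 10].
Count, for each position, how many later elements it exceeds:
35 → 27, 17, 20, 22, 10 → 5
27 → 17, 20, 22, 10 → 4
17 → 10 → 1
20 → 10 → 1
22 → 10 → 1
10 → none → 0
Sum: 5 + 4 + 1 + 1 + 1 + 0 = 12
Change: 12 − 3 = +9

+9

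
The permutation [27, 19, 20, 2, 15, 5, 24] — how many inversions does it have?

There are 13 inversions.

For each element, count later entries that are smaller:
27 → 19, 20, 2, 15, 5, 24 → 6
19 → 2, 15, 5 → 3
20 → 2, 15, 5 → 3
2 → none → 0
15 → 5 → 1
5 → none → 0
24 → none → 0
Sum: 6 + 3 + 3 + 0 + 1 + 0 + 0 = 13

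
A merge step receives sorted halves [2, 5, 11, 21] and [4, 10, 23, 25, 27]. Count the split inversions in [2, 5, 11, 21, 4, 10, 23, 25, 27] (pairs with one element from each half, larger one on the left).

5

Take each right-half value and tally the left-half values above it:
r = 4: 5, 11, 21 → 3
r = 10: 11, 21 → 2
r = 23: none → 0
r = 25: none → 0
r = 27: none → 0
Cross-inversions: 3 + 2 + 0 + 0 + 0 = 5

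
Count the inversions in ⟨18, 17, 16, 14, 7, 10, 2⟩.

For each element, count later entries that are smaller:
18: 6
17: 5
16: 4
14: 3
7: 1
10: 1
2: 0
Sum: 6 + 5 + 4 + 3 + 1 + 1 + 0 = 20

20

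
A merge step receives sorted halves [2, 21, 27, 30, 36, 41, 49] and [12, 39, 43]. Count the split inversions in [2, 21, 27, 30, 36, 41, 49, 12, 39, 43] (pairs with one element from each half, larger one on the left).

There are 9 split inversions.

Count, for every r in R, how many entries of L exceed r:
r = 12: 21, 27, 30, 36, 41, 49 → 6
r = 39: 41, 49 → 2
r = 43: 49 → 1
Cross-inversions: 6 + 2 + 1 = 9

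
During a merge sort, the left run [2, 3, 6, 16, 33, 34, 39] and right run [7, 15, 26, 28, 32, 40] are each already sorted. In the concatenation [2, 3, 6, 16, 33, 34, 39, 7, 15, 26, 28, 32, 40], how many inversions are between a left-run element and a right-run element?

Count, for every r in R, how many entries of L exceed r:
r = 7: 16, 33, 34, 39 → 4
r = 15: 16, 33, 34, 39 → 4
r = 26: 33, 34, 39 → 3
r = 28: 33, 34, 39 → 3
r = 32: 33, 34, 39 → 3
r = 40: none → 0
Cross-inversions: 4 + 4 + 3 + 3 + 3 + 0 = 17

17 split inversions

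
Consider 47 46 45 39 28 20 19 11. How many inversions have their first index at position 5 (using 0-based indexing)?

The element at index 5 is 20.
Elements after it: 19, 11
Those smaller than 20: 19, 11

2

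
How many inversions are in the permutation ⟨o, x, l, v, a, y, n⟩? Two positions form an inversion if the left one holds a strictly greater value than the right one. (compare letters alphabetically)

Listing every pair i<j with a[i]>a[j] (using 0-based positions):
(0,2): o > l
(0,4): o > a
(0,6): o > n
(1,2): x > l
(1,3): x > v
(1,4): x > a
(1,6): x > n
(2,4): l > a
(3,4): v > a
(3,6): v > n
(5,6): y > n
That's 11 pairs.

There are 11 inversions.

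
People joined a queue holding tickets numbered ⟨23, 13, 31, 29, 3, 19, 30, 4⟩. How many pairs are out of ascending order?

Element-by-element contributions:
23 → 13, 3, 19, 4 → 4
13 → 3, 4 → 2
31 → 29, 3, 19, 30, 4 → 5
29 → 3, 19, 4 → 3
3 → none → 0
19 → 4 → 1
30 → 4 → 1
4 → none → 0
Sum: 4 + 2 + 5 + 3 + 0 + 1 + 1 + 0 = 16

16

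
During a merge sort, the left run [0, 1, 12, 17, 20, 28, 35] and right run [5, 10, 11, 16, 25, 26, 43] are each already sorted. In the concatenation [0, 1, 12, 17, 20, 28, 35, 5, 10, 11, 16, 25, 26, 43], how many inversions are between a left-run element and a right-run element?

Take each right-half value and tally the left-half values above it:
r = 5: 12, 17, 20, 28, 35 → 5
r = 10: 12, 17, 20, 28, 35 → 5
r = 11: 12, 17, 20, 28, 35 → 5
r = 16: 17, 20, 28, 35 → 4
r = 25: 28, 35 → 2
r = 26: 28, 35 → 2
r = 43: none → 0
Cross-inversions: 5 + 5 + 5 + 4 + 2 + 2 + 0 = 23

There are 23 split inversions.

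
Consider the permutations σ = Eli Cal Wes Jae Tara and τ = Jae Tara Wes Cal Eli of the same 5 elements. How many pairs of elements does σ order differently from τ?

Assign each item its position (1..5) in the first ordering, then rewrite the second ordering as that position sequence:
positions: Eli→1, Cal→2, Wes→3, Jae→4, Tara→5
second ordering as positions: [4, 5, 3, 2, 1]
Discordant pairs = inversions in this position sequence.
4: 3, 2, 1 → 3
5: 3, 2, 1 → 3
3: 2, 1 → 2
2: 1 → 1
1: 0
Total: 3 + 3 + 2 + 1 + 0 = 9

9 discordant pairs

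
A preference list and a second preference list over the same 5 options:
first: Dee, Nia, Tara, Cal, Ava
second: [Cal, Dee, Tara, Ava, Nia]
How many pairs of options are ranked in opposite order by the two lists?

Assign each item its position (1..5) in the first ordering, then rewrite the second ordering as that position sequence:
positions: Dee→1, Nia→2, Tara→3, Cal→4, Ava→5
second ordering as positions: [4, 1, 3, 5, 2]
Discordant pairs = inversions in this position sequence.
4: 1, 3, 2 → 3
1: 0
3: 2 → 1
5: 2 → 1
2: 0
Total: 3 + 0 + 1 + 1 + 0 = 5

Pairs: 5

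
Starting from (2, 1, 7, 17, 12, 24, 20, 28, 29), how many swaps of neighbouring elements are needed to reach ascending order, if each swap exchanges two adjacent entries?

There are 3 swaps.

Minimum adjacent swaps = number of inversions (each swap of adjacent out-of-order elements removes one inversion and no swap can remove more).
Count inversions — for each element, later elements that are smaller:
2: 1 → 1
1: none → 0
7: none → 0
17: 12 → 1
12: none → 0
24: 20 → 1
20: none → 0
28: none → 0
29: none → 0
Total inversions: 1 + 0 + 0 + 1 + 0 + 1 + 0 + 0 + 0 = 3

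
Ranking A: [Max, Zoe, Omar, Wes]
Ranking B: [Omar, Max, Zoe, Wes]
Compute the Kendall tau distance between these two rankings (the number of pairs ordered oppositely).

Assign each item its position (1..4) in the first ordering, then rewrite the second ordering as that position sequence:
positions: Max→1, Zoe→2, Omar→3, Wes→4
second ordering as positions: [3, 1, 2, 4]
Discordant pairs = inversions in this position sequence.
3: 1, 2 → 2
1: 0
2: 0
4: 0
Total: 2 + 0 + 0 + 0 = 2

2 discordant pairs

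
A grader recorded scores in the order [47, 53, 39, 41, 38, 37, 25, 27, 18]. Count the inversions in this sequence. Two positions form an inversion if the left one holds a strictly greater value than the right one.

For each element, count later entries that are smaller:
47 → 39, 41, 38, 37, 25, 27, 18 → 7
53 → 39, 41, 38, 37, 25, 27, 18 → 7
39 → 38, 37, 25, 27, 18 → 5
41 → 38, 37, 25, 27, 18 → 5
38 → 37, 25, 27, 18 → 4
37 → 25, 27, 18 → 3
25 → 18 → 1
27 → 18 → 1
18 → none → 0
Sum: 7 + 7 + 5 + 5 + 4 + 3 + 1 + 1 + 0 = 33

Inversions: 33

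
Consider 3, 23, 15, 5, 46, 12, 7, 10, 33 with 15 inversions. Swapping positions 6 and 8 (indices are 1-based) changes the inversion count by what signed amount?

-1

Positions 6 and 8 hold 12 and 10; after swapping, the array is [3, 23, 15, 5, 46, 10, 7, 12, 33].
For each element, count later entries that are smaller:
3 → none → 0
23 → 15, 5, 10, 7, 12 → 5
15 → 5, 10, 7, 12 → 4
5 → none → 0
46 → 10, 7, 12, 33 → 4
10 → 7 → 1
7 → none → 0
12 → none → 0
33 → none → 0
Sum: 0 + 5 + 4 + 0 + 4 + 1 + 0 + 0 + 0 = 14
Change: 14 − 15 = -1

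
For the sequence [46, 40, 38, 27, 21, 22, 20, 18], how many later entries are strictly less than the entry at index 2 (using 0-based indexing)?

5 such elements

The element at index 2 is 38.
Elements after it: 27, 21, 22, 20, 18
Those smaller than 38: 27, 21, 22, 20, 18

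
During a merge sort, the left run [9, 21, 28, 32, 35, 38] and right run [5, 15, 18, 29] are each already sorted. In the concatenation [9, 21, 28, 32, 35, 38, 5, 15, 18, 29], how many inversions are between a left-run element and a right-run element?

Take each right-half value and tally the left-half values above it:
r = 5: 9, 21, 28, 32, 35, 38 → 6
r = 15: 21, 28, 32, 35, 38 → 5
r = 18: 21, 28, 32, 35, 38 → 5
r = 29: 32, 35, 38 → 3
Cross-inversions: 6 + 5 + 5 + 3 = 19

There are 19 cross-inversions.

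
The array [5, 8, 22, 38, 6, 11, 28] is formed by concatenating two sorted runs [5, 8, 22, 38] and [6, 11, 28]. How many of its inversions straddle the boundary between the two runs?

6

Take each right-half value and tally the left-half values above it:
r = 6: 8, 22, 38 → 3
r = 11: 22, 38 → 2
r = 28: 38 → 1
Cross-inversions: 3 + 2 + 1 = 6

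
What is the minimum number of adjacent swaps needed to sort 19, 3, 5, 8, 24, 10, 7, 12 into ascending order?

Each adjacent swap fixes exactly one inversion, so the minimum swap count equals the number of inversions.
Count inversions — for each element, later elements that are smaller:
19: 3, 5, 8, 10, 7, 12 → 6
3: none → 0
5: none → 0
8: 7 → 1
24: 10, 7, 12 → 3
10: 7 → 1
7: none → 0
12: none → 0
Total inversions: 6 + 0 + 0 + 1 + 3 + 1 + 0 + 0 = 11

11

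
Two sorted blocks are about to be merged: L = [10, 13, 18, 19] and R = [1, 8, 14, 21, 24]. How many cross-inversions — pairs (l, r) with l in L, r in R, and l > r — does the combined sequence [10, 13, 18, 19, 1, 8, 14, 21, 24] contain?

There are 10 split inversions.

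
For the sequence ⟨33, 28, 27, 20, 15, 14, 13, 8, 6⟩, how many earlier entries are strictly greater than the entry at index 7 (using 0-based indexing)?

The element at index 7 is 8.
Elements before it: 33, 28, 27, 20, 15, 14, 13
Those larger than 8: 33, 28, 27, 20, 15, 14, 13

7 such elements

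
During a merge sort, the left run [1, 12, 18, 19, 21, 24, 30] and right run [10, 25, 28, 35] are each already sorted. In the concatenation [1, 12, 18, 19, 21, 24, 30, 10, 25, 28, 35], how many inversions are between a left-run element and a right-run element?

Take each right-half value and tally the left-half values above it:
r = 10: 12, 18, 19, 21, 24, 30 → 6
r = 25: 30 → 1
r = 28: 30 → 1
r = 35: none → 0
Cross-inversions: 6 + 1 + 1 + 0 = 8

8 split inversions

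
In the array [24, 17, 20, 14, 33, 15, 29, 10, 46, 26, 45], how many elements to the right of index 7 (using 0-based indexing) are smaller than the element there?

The element at index 7 is 10.
Elements after it: 46, 26, 45
None of them are smaller than 10.

0 such elements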